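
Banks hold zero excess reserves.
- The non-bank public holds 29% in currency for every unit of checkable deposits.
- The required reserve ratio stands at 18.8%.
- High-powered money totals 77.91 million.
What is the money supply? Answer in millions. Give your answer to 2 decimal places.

210.26 million

The money multiplier is m = (1 + c) / (rr + c) = (1 + 0.29) / (0.188 + 0.29) ≈ 2.69874.
So M = m × MB = 2.69874 × 77.91 ≈ 210.2588 million.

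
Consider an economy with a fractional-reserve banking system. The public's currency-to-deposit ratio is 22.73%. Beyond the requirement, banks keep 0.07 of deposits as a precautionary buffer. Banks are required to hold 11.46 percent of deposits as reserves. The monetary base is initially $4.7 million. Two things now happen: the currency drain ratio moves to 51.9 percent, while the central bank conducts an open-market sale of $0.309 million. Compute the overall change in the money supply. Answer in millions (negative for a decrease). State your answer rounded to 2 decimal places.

-4.52 million

Before: m₁ = (1 + 0.2273) / (0.1146 + 0.07 + 0.2273) ≈ 2.9796, MB₁ = 4.7, so M₁ = 2.9796 × 4.7 ≈ 14.0041 million.
After: m₂ = (1 + 0.519) / (0.1146 + 0.07 + 0.519) ≈ 2.1589, MB₂ = 4.7 − 0.309 = 4.391, so M₂ = 2.1589 × 4.391 ≈ 9.4797 million.
ΔM = M₂ − M₁ = 9.4797 − 14.0041 = -4.5244 million.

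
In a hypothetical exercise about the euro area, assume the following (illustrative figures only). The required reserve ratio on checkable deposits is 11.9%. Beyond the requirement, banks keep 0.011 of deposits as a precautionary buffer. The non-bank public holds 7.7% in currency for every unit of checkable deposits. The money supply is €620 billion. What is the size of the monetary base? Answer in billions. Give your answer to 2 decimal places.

€119.16 billion

The money multiplier is m = (1 + c) / (rr + e + c) = (1 + 0.077) / (0.119 + 0.011 + 0.077) ≈ 5.202899.
MB = M / m = 620 / 5.202899 ≈ 119.1643 billion.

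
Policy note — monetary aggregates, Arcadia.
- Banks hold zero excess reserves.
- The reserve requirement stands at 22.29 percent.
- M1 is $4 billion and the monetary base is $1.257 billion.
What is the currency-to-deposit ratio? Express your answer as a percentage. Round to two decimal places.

Using m = M/MB = 4/1.257 ≈ 3.182180. From m = (1 + c)/(c + rr + e), rearranging gives 1 + c = m·(c + rr + e), so c·(1 − m) = m·(rr + e) − 1.
Hence c = [m·(rr + e) − 1]/(1 − m) = [3.182180 × (0.2229 + 0) − 1] / (1 − 3.182180) ≈ 0.133212.

13.32%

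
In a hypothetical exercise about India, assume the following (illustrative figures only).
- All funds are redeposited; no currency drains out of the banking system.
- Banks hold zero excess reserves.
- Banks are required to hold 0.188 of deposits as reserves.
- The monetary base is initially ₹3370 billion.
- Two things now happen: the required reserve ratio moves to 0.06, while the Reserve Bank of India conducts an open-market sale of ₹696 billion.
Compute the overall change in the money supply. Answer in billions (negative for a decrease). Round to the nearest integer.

₹26641 billion

Before: m₁ = 1 / (0.188) ≈ 5.31915, MB₁ = 3370, so M₁ = 5.31915 × 3370 = 17925.5355 billion.
After: m₂ = 1 / (0.06) ≈ 16.66667, MB₂ = 3370 − 696 = 2674, so M₂ = 16.66667 × 2674 ≈ 44566.6756 billion.
ΔM = M₂ − M₁ = 44566.6756 − 17925.5355 = 26641.1401 billion.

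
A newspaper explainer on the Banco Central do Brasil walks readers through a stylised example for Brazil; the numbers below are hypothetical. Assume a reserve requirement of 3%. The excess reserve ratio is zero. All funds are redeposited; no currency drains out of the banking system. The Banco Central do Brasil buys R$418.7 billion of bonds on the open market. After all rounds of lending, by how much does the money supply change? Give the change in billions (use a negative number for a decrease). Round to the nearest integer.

The simple money multiplier is m = 1/rr = 1/0.03 ≈ 33.3333.
An open-market purchase increases the monetary base by 418.7 billion, so ΔM = m × ΔMB = 33.3333 × 418.7 ≈ 13956.6527 billion.

R$13957 billion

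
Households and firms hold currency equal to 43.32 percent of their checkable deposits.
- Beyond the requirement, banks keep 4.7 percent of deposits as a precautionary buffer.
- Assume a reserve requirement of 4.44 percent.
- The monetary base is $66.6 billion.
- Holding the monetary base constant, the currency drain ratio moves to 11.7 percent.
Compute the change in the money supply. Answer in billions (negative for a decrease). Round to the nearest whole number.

Initially m₁ = (1 + 0.4332) / (0.0444 + 0.047 + 0.4332) ≈ 2.7320, so M₁ = 2.7320 × 66.6 = 181.9512 billion.
After the change m₂ = (1 + 0.117) / (0.0444 + 0.047 + 0.117) ≈ 5.3599, so M₂ = 5.3599 × 66.6 ≈ 356.9693 billion.
ΔM = M₂ − M₁ = 356.9693 − 181.9512 = 175.0181 billion.

$175 billion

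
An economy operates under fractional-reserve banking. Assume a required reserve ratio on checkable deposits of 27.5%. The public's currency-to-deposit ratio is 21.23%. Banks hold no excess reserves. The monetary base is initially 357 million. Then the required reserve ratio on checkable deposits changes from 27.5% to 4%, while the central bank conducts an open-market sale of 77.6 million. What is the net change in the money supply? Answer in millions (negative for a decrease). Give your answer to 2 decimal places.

Before: m₁ = (1 + 0.2123) / (0.275 + 0.2123) ≈ 2.487790, MB₁ = 357, so M₁ = 2.487790 × 357 ≈ 888.141 million.
After: m₂ = (1 + 0.2123) / (0.04 + 0.2123) ≈ 4.804994, MB₂ = 357 − 77.6 = 279.4, so M₂ = 4.804994 × 279.4 ≈ 1342.5153 million.
ΔM = M₂ − M₁ = 1342.5153 − 888.141 = 454.3743 million.

454.37 million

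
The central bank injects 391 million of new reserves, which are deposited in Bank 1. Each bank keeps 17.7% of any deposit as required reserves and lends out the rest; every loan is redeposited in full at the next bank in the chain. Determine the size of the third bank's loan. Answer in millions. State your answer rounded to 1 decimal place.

218.0 million

Each bank lends a fraction (1 − rr) = 0.8230 of the deposit it receives, so Bank 3 receives 391·0.8230^2 and lends 391·0.8230^3 ≈ 217.9597 million.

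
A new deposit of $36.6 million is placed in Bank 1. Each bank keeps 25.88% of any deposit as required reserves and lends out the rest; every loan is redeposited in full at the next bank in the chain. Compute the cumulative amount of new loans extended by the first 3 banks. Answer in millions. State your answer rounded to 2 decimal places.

$62.14 million

Bank i lends (1 − rr)^i of the original deposit: Bank 1 lends 36.6·0.7412 ≈ 27.1279, Bank 2 lends 36.6·0.7412² ≈ 20.1072, and so on.
Summing a geometric series: total = 36.6·[0.7412·(1 − 0.7412^3) / (1 − 0.7412)] ≈ 62.1386 million.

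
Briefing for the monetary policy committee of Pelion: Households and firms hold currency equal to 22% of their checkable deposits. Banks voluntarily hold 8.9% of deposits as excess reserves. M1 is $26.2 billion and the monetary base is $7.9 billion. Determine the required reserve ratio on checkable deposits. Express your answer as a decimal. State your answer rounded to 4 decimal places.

0.0589

Using m = M/MB = 26.2/7.9 ≈ 3.316456. Since m = (1 + c)/(c + rr + e), the denominator satisfies c + rr + e = (1 + c)/m = (1 + 0.22) / 3.316456 ≈ 0.367863.
With c = 0.22 and e = 0.089, the required reserve ratio on checkable deposits is 0.367863 − 0.22 − 0.089 = 0.058863.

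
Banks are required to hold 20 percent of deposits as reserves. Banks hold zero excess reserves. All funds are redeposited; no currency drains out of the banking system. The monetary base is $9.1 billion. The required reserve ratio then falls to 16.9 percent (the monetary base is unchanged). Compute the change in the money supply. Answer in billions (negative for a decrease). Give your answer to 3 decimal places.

$8.346 billion

Initially m₁ = 1 / (0.2) = 5, so M₁ = 5 × 9.1 = 45.5 billion.
After the change m₂ = 1 / (0.169) ≈ 5.91716, so M₂ = 5.91716 × 9.1 ≈ 53.8462 billion.
ΔM = M₂ − M₁ = 53.8462 − 45.5 = 8.3462 billion.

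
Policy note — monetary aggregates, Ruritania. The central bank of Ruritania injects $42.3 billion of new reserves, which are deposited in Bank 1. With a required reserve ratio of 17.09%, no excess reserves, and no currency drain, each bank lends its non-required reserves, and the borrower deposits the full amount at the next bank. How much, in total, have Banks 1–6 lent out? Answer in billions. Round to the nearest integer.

Bank i lends (1 − rr)^i of the original deposit: Bank 1 lends 42.3·0.8291 ≈ 35.0709, Bank 2 lends 42.3·0.8291² ≈ 29.0773, and so on.
Summing a geometric series: total = 42.3·[0.8291·(1 − 0.8291^6) / (1 − 0.8291)] ≈ 138.5560 billion.

$139 billion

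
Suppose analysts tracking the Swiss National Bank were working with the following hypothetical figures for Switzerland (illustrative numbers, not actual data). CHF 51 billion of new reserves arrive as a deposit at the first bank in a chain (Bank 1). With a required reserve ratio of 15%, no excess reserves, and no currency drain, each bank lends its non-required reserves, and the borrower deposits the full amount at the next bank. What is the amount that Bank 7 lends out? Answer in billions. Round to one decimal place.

Each bank lends a fraction (1 − rr) = 0.8500 of the deposit it receives, so Bank 7 receives 51·0.8500^6 and lends 51·0.8500^7 ≈ 16.3494 billion.

CHF 16.3 billion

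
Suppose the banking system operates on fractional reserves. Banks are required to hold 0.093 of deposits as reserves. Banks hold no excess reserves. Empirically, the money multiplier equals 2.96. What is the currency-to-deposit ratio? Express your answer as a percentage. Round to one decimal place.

Using m = 2.96. From m = (1 + c)/(c + rr + e), rearranging gives 1 + c = m·(c + rr + e), so c·(1 − m) = m·(rr + e) − 1.
Hence c = [m·(rr + e) − 1]/(1 − m) = [2.96 × (0.093 + 0) − 1] / (1 − 2.96) ≈ 0.369755.

37.0%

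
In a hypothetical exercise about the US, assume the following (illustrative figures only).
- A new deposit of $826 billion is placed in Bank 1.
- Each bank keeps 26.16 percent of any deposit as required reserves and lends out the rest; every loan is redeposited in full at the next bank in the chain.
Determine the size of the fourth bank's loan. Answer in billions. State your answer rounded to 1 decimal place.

Each bank lends a fraction (1 − rr) = 0.7384 of the deposit it receives, so Bank 4 receives 826·0.7384^3 and lends 826·0.7384^4 ≈ 245.5539 billion.

$245.6 billion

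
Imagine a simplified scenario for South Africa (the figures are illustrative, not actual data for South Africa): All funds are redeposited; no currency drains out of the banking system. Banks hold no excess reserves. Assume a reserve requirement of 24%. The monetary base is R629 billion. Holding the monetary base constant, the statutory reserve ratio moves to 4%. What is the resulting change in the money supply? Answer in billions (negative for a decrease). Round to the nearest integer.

R13104 billion

Initially m₁ = 1 / (0.24) ≈ 4.1667, so M₁ = 4.1667 × 629 = 2620.8543 billion.
After the change m₂ = 1 / (0.04) = 25, so M₂ = 25 × 629 = 15725 billion.
ΔM = M₂ − M₁ = 15725 − 2620.8543 = 13104.1457 billion.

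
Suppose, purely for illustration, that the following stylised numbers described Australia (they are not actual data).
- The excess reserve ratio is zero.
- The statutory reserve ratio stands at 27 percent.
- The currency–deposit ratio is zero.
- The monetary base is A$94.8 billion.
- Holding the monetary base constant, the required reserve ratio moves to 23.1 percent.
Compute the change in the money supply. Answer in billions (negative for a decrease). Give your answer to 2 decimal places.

A$59.28 billion

Initially m₁ = 1 / (0.27) ≈ 3.70370, so M₁ = 3.70370 × 94.8 ≈ 351.1108 billion.
After the change m₂ = 1 / (0.231) ≈ 4.32900, so M₂ = 4.32900 × 94.8 = 410.3892 billion.
ΔM = M₂ − M₁ = 410.3892 − 351.1108 = 59.2784 billion.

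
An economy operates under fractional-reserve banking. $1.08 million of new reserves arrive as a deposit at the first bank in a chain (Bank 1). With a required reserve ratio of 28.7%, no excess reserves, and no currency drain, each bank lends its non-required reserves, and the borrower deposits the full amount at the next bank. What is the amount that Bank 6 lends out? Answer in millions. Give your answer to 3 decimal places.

$0.142 million

Each bank lends a fraction (1 − rr) = 0.7130 of the deposit it receives, so Bank 6 receives 1.08·0.7130^5 and lends 1.08·0.7130^6 ≈ 0.1419 million.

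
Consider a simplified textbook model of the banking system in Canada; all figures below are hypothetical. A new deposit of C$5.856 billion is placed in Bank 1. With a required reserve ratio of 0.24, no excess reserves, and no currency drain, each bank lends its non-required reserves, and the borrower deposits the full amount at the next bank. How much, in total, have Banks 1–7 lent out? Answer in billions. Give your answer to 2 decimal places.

C$15.83 billion

Bank i lends (1 − rr)^i of the original deposit: Bank 1 lends 5.856·0.7600 ≈ 4.4506, Bank 2 lends 5.856·0.7600² ≈ 3.3824, and so on.
Summing a geometric series: total = 5.856·[0.7600·(1 − 0.7600^7) / (1 − 0.7600)] ≈ 15.8282 billion.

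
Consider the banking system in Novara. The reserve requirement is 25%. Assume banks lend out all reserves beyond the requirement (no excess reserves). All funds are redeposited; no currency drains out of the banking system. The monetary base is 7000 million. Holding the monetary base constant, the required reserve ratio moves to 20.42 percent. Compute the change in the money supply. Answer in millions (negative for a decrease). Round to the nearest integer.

6280 million

Initially m₁ = 1 / (0.25) = 4, so M₁ = 4 × 7000 = 28000 million.
After the change m₂ = 1 / (0.2042) ≈ 4.89716, so M₂ = 4.89716 × 7000 = 34280.12 million.
ΔM = M₂ − M₁ = 34280.12 − 28000 = 6280.12 million.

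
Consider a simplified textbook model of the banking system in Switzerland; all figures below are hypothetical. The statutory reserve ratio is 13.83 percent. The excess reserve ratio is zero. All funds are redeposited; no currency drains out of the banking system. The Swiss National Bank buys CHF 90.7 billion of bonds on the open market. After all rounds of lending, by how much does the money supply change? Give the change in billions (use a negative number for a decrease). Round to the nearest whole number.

The simple money multiplier is m = 1/rr = 1/0.1383 ≈ 7.2307.
An open-market purchase increases the monetary base by 90.7 billion, so ΔM = m × ΔMB = 7.2307 × 90.7 ≈ 655.8245 billion.

CHF 656 billion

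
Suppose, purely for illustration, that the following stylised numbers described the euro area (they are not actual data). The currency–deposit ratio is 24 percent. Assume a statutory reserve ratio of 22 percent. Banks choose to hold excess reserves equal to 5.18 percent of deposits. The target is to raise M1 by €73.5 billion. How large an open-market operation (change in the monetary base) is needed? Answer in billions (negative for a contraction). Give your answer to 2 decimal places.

€30.34 billion

The money multiplier is m = (1 + c) / (rr + e + c) = (1 + 0.24) / (0.22 + 0.0518 + 0.24) ≈ 2.42282.
ΔMB = ΔM / m = (+73.5) / 2.42282 ≈ 30.3365 billion.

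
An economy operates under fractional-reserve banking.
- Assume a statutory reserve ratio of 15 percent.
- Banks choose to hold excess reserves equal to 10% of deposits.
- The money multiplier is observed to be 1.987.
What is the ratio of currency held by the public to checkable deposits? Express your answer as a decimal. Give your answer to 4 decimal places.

0.5099

Using m = 1.987. From m = (1 + c)/(c + rr + e), rearranging gives 1 + c = m·(c + rr + e), so c·(1 − m) = m·(rr + e) − 1.
Hence c = [m·(rr + e) − 1]/(1 − m) = [1.987 × (0.15 + 0.1) − 1] / (1 − 1.987) ≈ 0.509878.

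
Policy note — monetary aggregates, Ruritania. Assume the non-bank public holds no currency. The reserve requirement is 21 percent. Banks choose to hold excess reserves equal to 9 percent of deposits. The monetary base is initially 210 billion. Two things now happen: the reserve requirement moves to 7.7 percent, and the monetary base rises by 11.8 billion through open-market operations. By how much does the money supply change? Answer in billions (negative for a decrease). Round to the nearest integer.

Before: m₁ = 1 / (0.21 + 0.09) ≈ 3.3333, MB₁ = 210, so M₁ = 3.3333 × 210 = 699.993 billion.
After: m₂ = 1 / (0.077 + 0.09) ≈ 5.9880, MB₂ = 210 + 11.8 = 221.8, so M₂ = 5.9880 × 221.8 = 1328.1384 billion.
ΔM = M₂ − M₁ = 1328.1384 − 699.993 = 628.1454 billion.

628 billion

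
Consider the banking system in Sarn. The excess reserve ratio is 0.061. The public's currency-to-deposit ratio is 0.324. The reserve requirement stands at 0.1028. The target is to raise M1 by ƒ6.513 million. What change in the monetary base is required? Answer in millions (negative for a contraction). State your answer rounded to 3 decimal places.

The money multiplier is m = (1 + c) / (rr + e + c) = (1 + 0.324) / (0.1028 + 0.061 + 0.324) ≈ 2.71423.
ΔMB = ΔM / m = (+6.513) / 2.71423 ≈ 2.3996 million.

ƒ2.400 million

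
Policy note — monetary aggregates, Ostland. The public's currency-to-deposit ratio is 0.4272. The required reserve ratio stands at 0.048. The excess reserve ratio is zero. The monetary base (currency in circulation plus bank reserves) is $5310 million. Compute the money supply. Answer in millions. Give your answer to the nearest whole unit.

$15948 million

The money multiplier is m = (1 + c) / (rr + c) = (1 + 0.4272) / (0.048 + 0.4272) ≈ 3.00337.
So M = m × MB = 3.00337 × 5310 = 15947.8947 million.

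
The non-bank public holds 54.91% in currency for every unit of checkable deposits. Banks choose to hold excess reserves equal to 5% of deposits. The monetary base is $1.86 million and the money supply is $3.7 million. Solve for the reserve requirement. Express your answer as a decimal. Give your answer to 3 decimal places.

0.180

Using m = M/MB = 3.7/1.86 ≈ 1.989247. Since m = (1 + c)/(c + rr + e), the denominator satisfies c + rr + e = (1 + c)/m = (1 + 0.5491) / 1.989247 ≈ 0.778737.
With c = 0.5491 and e = 0.05, the reserve requirement is 0.778737 − 0.5491 − 0.05 = 0.179637.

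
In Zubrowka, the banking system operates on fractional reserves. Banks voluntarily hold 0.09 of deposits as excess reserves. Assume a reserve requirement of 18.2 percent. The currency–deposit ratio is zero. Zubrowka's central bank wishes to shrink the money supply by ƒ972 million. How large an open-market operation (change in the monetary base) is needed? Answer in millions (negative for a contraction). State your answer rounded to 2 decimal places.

The money multiplier is m = 1 / (rr + e) = 1 / (0.182 + 0.09) ≈ 3.676471.
ΔMB = ΔM / m = (−972) / 3.676471 ≈ -264.384 million.

-264.38 million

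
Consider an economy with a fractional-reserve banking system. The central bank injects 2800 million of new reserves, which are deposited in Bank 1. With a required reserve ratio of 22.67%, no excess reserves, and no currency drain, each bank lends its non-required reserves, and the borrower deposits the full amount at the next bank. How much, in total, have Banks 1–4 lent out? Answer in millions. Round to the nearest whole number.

6136 million

Bank i lends (1 − rr)^i of the original deposit: Bank 1 lends 2800·0.7733 = 2165.2400, Bank 2 lends 2800·0.7733² ≈ 1674.3801, and so on.
Summing a geometric series: total = 2800·[0.7733·(1 − 0.7733^4) / (1 − 0.7733)] ≈ 6135.6856 million.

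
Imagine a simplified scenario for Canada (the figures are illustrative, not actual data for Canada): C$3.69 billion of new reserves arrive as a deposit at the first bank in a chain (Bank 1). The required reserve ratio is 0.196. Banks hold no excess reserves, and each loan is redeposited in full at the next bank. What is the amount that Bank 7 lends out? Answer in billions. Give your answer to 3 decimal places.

Each bank lends a fraction (1 − rr) = 0.8040 of the deposit it receives, so Bank 7 receives 3.69·0.8040^6 and lends 3.69·0.8040^7 ≈ 0.8013 billion.

C$0.801 billion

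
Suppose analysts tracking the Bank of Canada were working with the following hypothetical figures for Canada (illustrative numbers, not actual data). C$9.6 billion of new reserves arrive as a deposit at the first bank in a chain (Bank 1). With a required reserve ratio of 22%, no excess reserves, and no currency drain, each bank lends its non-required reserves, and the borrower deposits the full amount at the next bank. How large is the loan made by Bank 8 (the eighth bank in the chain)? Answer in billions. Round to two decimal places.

C$1.32 billion

Each bank lends a fraction (1 − rr) = 0.7800 of the deposit it receives, so Bank 8 receives 9.6·0.7800^7 and lends 9.6·0.7800^8 ≈ 1.3153 billion.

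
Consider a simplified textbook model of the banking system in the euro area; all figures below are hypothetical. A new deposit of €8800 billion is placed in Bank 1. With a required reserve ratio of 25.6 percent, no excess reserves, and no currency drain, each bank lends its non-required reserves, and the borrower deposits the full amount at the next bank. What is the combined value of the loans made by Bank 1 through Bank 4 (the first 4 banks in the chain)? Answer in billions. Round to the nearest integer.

Bank i lends (1 − rr)^i of the original deposit: Bank 1 lends 8800·0.7440 = 6547.2000, Bank 2 lends 8800·0.7440² = 4871.1168, and so on.
Summing a geometric series: total = 8800·[0.7440·(1 − 0.7440^4) / (1 − 0.7440)] ≈ 17738.7662 billion.

€17739 billion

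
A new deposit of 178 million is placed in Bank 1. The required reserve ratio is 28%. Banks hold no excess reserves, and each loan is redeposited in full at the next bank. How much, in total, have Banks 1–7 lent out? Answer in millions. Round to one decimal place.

Bank i lends (1 − rr)^i of the original deposit: Bank 1 lends 178·0.7200 = 128.1600, Bank 2 lends 178·0.7200² = 92.2752, and so on.
Summing a geometric series: total = 178·[0.7200·(1 − 0.7200^7) / (1 − 0.7200)] ≈ 411.8027 million.

411.8 million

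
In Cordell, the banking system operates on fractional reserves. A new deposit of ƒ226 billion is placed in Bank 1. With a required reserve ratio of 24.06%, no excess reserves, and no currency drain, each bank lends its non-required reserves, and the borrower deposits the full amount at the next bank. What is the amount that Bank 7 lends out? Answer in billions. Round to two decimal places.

ƒ32.92 billion

Each bank lends a fraction (1 − rr) = 0.7594 of the deposit it receives, so Bank 7 receives 226·0.7594^6 and lends 226·0.7594^7 ≈ 32.9157 billion.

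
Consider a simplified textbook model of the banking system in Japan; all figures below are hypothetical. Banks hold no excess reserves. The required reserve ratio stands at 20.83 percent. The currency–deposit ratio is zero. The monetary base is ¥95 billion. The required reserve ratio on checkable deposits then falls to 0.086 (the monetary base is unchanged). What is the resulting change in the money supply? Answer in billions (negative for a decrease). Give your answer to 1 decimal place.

¥648.6 billion

Initially m₁ = 1 / (0.2083) ≈ 4.8008, so M₁ = 4.8008 × 95 = 456.076 billion.
After the change m₂ = 1 / (0.086) ≈ 11.6279, so M₂ = 11.6279 × 95 = 1104.6505 billion.
ΔM = M₂ − M₁ = 1104.6505 − 456.076 = 648.5745 billion.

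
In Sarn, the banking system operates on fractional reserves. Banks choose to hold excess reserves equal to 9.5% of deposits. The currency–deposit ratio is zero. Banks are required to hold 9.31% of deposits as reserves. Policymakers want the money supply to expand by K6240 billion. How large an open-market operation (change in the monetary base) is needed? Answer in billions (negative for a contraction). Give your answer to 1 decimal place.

K1173.7 billion

The money multiplier is m = 1 / (rr + e) = 1 / (0.0931 + 0.095) ≈ 5.316321.
ΔMB = ΔM / m = (+6240) / 5.316321 ≈ 1173.744 billion.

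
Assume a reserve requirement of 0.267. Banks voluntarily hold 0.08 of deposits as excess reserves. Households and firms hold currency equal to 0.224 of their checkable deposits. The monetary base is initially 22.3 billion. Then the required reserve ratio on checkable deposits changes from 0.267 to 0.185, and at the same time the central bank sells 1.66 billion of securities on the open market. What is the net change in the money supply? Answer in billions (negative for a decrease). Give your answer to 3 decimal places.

Before: m₁ = (1 + 0.224) / (0.267 + 0.08 + 0.224) ≈ 2.143608, MB₁ = 22.3, so M₁ = 2.143608 × 22.3 ≈ 47.8025 billion.
After: m₂ = (1 + 0.224) / (0.185 + 0.08 + 0.224) ≈ 2.503067, MB₂ = 22.3 − 1.66 = 20.64, so M₂ = 2.503067 × 20.64 ≈ 51.6633 billion.
ΔM = M₂ − M₁ = 51.6633 − 47.8025 = 3.8608 billion.

3.861 billion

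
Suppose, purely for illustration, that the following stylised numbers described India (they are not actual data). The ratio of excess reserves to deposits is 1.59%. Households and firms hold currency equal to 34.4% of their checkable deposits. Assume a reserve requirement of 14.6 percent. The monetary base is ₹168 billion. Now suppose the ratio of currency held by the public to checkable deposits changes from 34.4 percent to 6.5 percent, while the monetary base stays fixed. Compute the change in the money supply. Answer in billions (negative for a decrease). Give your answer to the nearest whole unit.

₹342 billion

Initially m₁ = (1 + 0.344) / (0.146 + 0.0159 + 0.344) ≈ 2.6567, so M₁ = 2.6567 × 168 = 446.3256 billion.
After the change m₂ = (1 + 0.065) / (0.146 + 0.0159 + 0.065) ≈ 4.6937, so M₂ = 4.6937 × 168 = 788.5416 billion.
ΔM = M₂ − M₁ = 788.5416 − 446.3256 = 342.216 billion.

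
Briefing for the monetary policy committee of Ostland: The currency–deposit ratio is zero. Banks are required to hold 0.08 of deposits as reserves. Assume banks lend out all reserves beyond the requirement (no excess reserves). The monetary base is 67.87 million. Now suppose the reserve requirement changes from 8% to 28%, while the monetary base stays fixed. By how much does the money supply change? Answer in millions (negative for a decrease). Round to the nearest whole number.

-606 million

Initially m₁ = 1 / (0.08) = 12.5, so M₁ = 12.5 × 67.87 = 848.375 million.
After the change m₂ = 1 / (0.28) ≈ 3.5714, so M₂ = 3.5714 × 67.87 ≈ 242.3909 million.
ΔM = M₂ − M₁ = 242.3909 − 848.375 = -605.9841 million.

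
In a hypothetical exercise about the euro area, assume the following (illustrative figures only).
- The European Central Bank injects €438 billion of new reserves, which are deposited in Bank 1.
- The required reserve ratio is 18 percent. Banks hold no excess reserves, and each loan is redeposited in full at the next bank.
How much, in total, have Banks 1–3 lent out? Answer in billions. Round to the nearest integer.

€895 billion

Bank i lends (1 − rr)^i of the original deposit: Bank 1 lends 438·0.8200 = 359.1600, Bank 2 lends 438·0.8200² = 294.5112, and so on.
Summing a geometric series: total = 438·[0.8200·(1 − 0.8200^3) / (1 − 0.8200)] ≈ 895.1704 billion.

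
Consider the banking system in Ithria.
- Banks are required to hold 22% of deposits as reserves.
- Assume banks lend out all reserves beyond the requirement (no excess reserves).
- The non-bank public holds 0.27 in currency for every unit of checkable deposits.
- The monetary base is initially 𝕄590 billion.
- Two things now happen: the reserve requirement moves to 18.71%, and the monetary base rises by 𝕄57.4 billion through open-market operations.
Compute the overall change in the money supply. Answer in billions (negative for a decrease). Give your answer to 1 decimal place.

Before: m₁ = (1 + 0.27) / (0.22 + 0.27) ≈ 2.59184, MB₁ = 590, so M₁ = 2.59184 × 590 = 1529.1856 billion.
After: m₂ = (1 + 0.27) / (0.1871 + 0.27) ≈ 2.77839, MB₂ = 590 + 57.4 = 647.4, so M₂ = 2.77839 × 647.4 ≈ 1798.7297 billion.
ΔM = M₂ − M₁ = 1798.7297 − 1529.1856 = 269.5441 billion.

𝕄269.5 billion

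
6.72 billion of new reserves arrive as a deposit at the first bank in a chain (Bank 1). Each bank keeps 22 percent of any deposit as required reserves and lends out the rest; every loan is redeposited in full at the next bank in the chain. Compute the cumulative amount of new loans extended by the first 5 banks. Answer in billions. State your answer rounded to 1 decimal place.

Bank i lends (1 − rr)^i of the original deposit: Bank 1 lends 6.72·0.7800 = 5.2416, Bank 2 lends 6.72·0.7800² ≈ 4.0884, and so on.
Summing a geometric series: total = 6.72·[0.7800·(1 − 0.7800^5) / (1 − 0.7800)] ≈ 16.9466 billion.

16.9 billion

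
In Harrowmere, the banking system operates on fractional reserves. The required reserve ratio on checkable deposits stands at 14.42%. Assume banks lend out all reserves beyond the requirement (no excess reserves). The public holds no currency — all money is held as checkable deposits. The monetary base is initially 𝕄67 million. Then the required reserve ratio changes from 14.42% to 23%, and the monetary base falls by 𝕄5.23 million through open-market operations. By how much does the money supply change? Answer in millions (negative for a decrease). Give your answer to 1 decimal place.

Before: m₁ = 1 / (0.1442) ≈ 6.9348, MB₁ = 67, so M₁ = 6.9348 × 67 = 464.6316 million.
After: m₂ = 1 / (0.23) ≈ 4.3478, MB₂ = 67 − 5.23 = 61.77, so M₂ = 4.3478 × 61.77 ≈ 268.5636 million.
ΔM = M₂ − M₁ = 268.5636 − 464.6316 = -196.068 million.

-196.1 million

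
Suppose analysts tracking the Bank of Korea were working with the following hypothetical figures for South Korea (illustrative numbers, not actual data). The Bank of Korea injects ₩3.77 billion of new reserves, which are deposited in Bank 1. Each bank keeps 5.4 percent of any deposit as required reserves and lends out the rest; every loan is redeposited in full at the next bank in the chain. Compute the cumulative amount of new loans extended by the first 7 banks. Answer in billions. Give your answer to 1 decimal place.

₩21.3 billion

Bank i lends (1 − rr)^i of the original deposit: Bank 1 lends 3.77·0.9460 ≈ 3.5664, Bank 2 lends 3.77·0.9460² ≈ 3.3738, and so on.
Summing a geometric series: total = 3.77·[0.9460·(1 − 0.9460^7) / (1 − 0.9460)] ≈ 21.2656 billion.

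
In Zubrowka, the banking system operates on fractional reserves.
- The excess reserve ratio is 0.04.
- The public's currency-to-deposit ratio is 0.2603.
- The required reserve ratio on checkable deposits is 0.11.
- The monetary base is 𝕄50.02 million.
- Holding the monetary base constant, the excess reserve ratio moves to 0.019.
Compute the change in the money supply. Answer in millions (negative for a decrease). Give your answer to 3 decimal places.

Initially m₁ = (1 + 0.2603) / (0.11 + 0.04 + 0.2603) ≈ 3.071655, so M₁ = 3.071655 × 50.02 ≈ 153.6442 million.
After the change m₂ = (1 + 0.2603) / (0.11 + 0.019 + 0.2603) ≈ 3.237349, so M₂ = 3.237349 × 50.02 ≈ 161.9322 million.
ΔM = M₂ − M₁ = 161.9322 − 153.6442 = 8.288 million.

𝕄8.288 million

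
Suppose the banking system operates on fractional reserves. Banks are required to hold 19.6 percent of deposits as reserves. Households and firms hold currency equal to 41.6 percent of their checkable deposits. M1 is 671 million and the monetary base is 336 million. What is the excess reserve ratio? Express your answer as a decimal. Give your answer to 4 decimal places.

Using m = M/MB = 671/336 ≈ 1.997024. Since m = (1 + c)/(c + rr + e), the denominator satisfies c + rr + e = (1 + c)/m = (1 + 0.416) / 1.997024 ≈ 0.709055.
With c = 0.416 and rr = 0.196, the excess reserve ratio is 0.709055 − 0.416 − 0.196 = 0.097055.

0.0971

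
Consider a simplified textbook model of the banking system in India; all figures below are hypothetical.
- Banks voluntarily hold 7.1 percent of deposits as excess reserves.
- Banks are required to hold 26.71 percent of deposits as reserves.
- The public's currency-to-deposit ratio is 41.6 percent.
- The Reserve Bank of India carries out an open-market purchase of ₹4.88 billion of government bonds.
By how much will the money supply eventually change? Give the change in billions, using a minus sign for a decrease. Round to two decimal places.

₹9.16 billion

The money multiplier is m = (1 + c) / (rr + e + c) = (1 + 0.416) / (0.2671 + 0.071 + 0.416) ≈ 1.8777.
The purchase adds 4.88 billion of base, so ΔM = m × ΔMB = 1.8777 × (+4.88) ≈ 9.1632 billion.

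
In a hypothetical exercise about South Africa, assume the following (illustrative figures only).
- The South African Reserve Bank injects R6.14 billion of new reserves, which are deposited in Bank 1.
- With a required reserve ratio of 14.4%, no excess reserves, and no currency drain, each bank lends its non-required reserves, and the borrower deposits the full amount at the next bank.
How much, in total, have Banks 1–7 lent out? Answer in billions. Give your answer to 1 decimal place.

R24.2 billion

Bank i lends (1 − rr)^i of the original deposit: Bank 1 lends 6.14·0.8560 ≈ 5.2558, Bank 2 lends 6.14·0.8560² ≈ 4.4990, and so on.
Summing a geometric series: total = 6.14·[0.8560·(1 − 0.8560^7) / (1 − 0.8560)] ≈ 24.2076 billion.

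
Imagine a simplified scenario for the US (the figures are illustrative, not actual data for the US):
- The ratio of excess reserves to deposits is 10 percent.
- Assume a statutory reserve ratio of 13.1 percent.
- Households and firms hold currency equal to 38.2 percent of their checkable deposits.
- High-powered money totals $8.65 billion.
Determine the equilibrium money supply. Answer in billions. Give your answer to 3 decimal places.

$19.501 billion

The money multiplier is m = (1 + c) / (rr + e + c) = (1 + 0.382) / (0.131 + 0.1 + 0.382) ≈ 2.25449.
So M = m × MB = 2.25449 × 8.65 ≈ 19.5013 billion.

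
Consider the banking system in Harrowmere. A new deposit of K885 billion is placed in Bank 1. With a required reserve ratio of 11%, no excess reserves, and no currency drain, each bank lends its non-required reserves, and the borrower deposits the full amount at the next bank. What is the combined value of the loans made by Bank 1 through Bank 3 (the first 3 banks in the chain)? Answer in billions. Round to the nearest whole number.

Bank i lends (1 − rr)^i of the original deposit: Bank 1 lends 885·0.8900 = 787.6500, Bank 2 lends 885·0.8900² = 701.0085, and so on.
Summing a geometric series: total = 885·[0.8900·(1 − 0.8900^3) / (1 − 0.8900)] ≈ 2112.5561 billion.

K2113 billion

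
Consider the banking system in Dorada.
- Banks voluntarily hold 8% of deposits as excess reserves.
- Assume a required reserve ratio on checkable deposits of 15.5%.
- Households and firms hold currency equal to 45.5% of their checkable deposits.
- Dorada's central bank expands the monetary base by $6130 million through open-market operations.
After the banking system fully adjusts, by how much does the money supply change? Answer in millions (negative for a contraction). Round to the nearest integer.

The money multiplier is m = (1 + c) / (rr + e + c) = (1 + 0.455) / (0.155 + 0.08 + 0.455) ≈ 2.10870.
The purchase adds 6130 million of base, so ΔM = m × ΔMB = 2.10870 × (+6130) = 12926.331 million.

$12926 million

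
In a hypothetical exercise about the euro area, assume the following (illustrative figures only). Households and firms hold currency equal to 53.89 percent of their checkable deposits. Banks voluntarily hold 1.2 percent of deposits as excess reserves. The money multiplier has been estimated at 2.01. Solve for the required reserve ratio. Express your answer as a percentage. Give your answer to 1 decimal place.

Using m = 2.01. Since m = (1 + c)/(c + rr + e), the denominator satisfies c + rr + e = (1 + c)/m = (1 + 0.5389) / 2.01 ≈ 0.765622.
With c = 0.5389 and e = 0.012, the required reserve ratio is 0.765622 − 0.5389 − 0.012 = 0.214722.

21.5%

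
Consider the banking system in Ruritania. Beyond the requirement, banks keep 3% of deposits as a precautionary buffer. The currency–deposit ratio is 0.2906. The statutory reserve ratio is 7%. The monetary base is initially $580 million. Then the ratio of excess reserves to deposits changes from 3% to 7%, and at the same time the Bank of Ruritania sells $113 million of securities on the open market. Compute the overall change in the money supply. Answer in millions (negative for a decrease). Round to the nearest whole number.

Before: m₁ = (1 + 0.2906) / (0.07 + 0.03 + 0.2906) ≈ 3.3041, MB₁ = 580, so M₁ = 3.3041 × 580 = 1916.378 million.
After: m₂ = (1 + 0.2906) / (0.07 + 0.07 + 0.2906) ≈ 2.9972, MB₂ = 580 − 113 = 467, so M₂ = 2.9972 × 467 = 1399.6924 million.
ΔM = M₂ − M₁ = 1399.6924 − 1916.378 = -516.6856 million.

-517 million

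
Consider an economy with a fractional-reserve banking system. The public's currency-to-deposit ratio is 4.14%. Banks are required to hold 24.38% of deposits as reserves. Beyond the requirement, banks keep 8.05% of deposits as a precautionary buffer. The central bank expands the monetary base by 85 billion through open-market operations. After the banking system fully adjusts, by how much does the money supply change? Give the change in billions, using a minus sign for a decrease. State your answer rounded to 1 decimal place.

242.1 billion

The money multiplier is m = (1 + c) / (rr + e + c) = (1 + 0.0414) / (0.2438 + 0.0805 + 0.0414) ≈ 2.8477.
The purchase adds 85 billion of base, so ΔM = m × ΔMB = 2.8477 × (+85) = 242.0545 billion.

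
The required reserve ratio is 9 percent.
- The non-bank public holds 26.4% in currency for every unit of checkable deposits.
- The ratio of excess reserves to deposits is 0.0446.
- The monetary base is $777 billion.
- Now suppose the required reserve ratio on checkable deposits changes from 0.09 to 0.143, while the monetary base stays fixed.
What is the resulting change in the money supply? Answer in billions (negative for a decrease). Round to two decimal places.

Initially m₁ = (1 + 0.264) / (0.09 + 0.0446 + 0.264) ≈ 3.171099, so M₁ = 3.171099 × 777 ≈ 2463.9439 billion.
After the change m₂ = (1 + 0.264) / (0.143 + 0.0446 + 0.264) ≈ 2.798937, so M₂ = 2.798937 × 777 ≈ 2174.774 billion.
ΔM = M₂ − M₁ = 2174.774 − 2463.9439 = -289.1699 billion.

-289.17 billion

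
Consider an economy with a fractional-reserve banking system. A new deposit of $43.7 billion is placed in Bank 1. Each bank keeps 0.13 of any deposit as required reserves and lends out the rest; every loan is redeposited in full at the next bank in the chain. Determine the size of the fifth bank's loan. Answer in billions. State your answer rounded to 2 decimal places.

$21.78 billion

Each bank lends a fraction (1 − rr) = 0.8700 of the deposit it receives, so Bank 5 receives 43.7·0.8700^4 and lends 43.7·0.8700^5 ≈ 21.7810 billion.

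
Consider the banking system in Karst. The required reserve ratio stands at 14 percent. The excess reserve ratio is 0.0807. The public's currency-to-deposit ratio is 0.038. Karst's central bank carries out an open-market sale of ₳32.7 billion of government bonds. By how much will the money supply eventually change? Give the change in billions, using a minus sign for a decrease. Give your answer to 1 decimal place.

The money multiplier is m = (1 + c) / (rr + e + c) = (1 + 0.038) / (0.14 + 0.0807 + 0.038) ≈ 4.0124.
The sale removes 32.7 billion of base, so ΔM = m × ΔMB = 4.0124 × (−32.7) ≈ -131.2055 billion.

-131.2 billion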